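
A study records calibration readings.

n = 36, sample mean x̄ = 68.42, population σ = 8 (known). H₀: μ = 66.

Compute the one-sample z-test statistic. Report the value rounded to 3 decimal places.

SE = σ/√n = 8/√36 = 1.3333
z = (x̄−μ₀)/SE = (68.42−66)/1.3333 = 1.8150

test statistic = 1.815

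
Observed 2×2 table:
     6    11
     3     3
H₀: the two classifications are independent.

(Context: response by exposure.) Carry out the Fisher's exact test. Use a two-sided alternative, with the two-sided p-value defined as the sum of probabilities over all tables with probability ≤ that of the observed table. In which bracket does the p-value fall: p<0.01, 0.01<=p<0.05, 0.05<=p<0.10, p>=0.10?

Margins: r₁=17, r₂=6, c₁=9, c₂=14, n=23
p_obs = C(17,6)·C(6,3)/C(23,9); sum pmf over tables with pmf ≤ p_obs
p-value (two-sided) = 0.64302
→ bracket: p>=0.10

p-value bracket: p>=0.10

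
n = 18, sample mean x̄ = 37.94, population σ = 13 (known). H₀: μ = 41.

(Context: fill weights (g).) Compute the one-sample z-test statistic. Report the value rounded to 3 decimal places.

SE = σ/√n = 13/√18 = 3.0641
z = (x̄−μ₀)/SE = (37.94−41)/3.0641 = -0.9987

test statistic = -0.999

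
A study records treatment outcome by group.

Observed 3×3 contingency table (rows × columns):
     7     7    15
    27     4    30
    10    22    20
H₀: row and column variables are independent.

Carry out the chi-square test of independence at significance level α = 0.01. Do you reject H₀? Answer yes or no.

reject H₀: yes

Row totals [29, 61, 52], col totals [44, 33, 65], n=142
χ² = (7−8.99)²/8.99 + (7−6.74)²/6.74 + (15−13.27)²/13.27 + (27−18.90)²/18.90 + (4−14.18)²/14.18 + (30−27.92)²/27.92 + (10−16.11)²/16.11 + (22−12.08)²/12.08 + (20−23.80)²/23.80 = 22.6648
df = 4
p-value (upper-tail) = 0.00015
At α=0.01: p < α → reject H₀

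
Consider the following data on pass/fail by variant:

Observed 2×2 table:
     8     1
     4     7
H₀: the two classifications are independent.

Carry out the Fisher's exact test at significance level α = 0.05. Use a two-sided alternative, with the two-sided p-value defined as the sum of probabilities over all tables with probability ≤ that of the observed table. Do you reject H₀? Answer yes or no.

Margins: r₁=9, r₂=11, c₁=12, c₂=8, n=20
p_obs = C(9,8)·C(11,4)/C(20,12); sum pmf over tables with pmf ≤ p_obs
p-value (two-sided) = 0.02810
At α=0.05: p < α → reject H₀

reject H₀: yes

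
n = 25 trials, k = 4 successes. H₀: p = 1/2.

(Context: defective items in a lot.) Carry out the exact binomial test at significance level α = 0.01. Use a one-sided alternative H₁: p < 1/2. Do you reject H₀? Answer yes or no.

Exact binomial: n=25, k=4, p₀=1/2=0.5000
P(X≤4) from Σ C(n,i)·p₀^i·(1−p₀)^(n−i)
p-value (one-sided, H₁ less) = 0.00046
At α=0.01: p < α → reject H₀

reject H₀: yes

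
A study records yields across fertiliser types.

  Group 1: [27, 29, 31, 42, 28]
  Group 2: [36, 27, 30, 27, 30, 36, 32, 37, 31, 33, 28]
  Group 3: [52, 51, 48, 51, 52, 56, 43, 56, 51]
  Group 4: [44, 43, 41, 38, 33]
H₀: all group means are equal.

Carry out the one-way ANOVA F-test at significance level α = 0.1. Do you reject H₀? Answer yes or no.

reject H₀: yes

Group means [31.40, 31.55, 51.11, 39.80], grand mean 38.767
SSB = Σnᵢ(x̄ᵢ−x̄)² = 2221.751; SSW = ΣΣ(x−x̄ᵢ)² = 483.616
MSB = 2221.751/3 = 740.5835; MSW = 483.616/26 = 18.6006
F = MSB/MSW = 39.8150
df = (3, 26)
p-value (upper-tail) = 0.00000
At α=0.1: p < α → reject H₀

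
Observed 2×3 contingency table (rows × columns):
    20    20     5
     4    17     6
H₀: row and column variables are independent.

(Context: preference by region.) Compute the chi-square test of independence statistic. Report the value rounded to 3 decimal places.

Row totals [45, 27], col totals [24, 37, 11], n=72
χ² = (20−15.00)²/15.00 + (20−23.12)²/23.12 + (5−6.88)²/6.88 + (4−9.00)²/9.00 + (17−13.88)²/13.88 + (6−4.12)²/4.12 = 6.9342
df = 2

test statistic = 6.934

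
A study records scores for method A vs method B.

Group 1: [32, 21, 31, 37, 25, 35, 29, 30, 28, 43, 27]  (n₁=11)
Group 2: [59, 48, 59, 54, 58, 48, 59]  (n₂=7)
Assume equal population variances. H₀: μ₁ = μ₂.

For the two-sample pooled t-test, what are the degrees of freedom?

df = n₁ + n₂ − 2 = 11 + 7 − 2 = 16

degrees of freedom = 16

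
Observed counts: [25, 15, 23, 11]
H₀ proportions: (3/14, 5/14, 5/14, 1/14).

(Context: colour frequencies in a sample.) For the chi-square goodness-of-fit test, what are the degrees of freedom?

df = k − 1 = 4 − 1 = 3

degrees of freedom = 3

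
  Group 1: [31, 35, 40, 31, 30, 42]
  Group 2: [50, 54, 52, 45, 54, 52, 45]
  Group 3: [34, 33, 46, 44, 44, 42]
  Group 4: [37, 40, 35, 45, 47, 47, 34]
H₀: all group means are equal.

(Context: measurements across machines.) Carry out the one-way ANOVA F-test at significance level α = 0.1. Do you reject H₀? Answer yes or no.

reject H₀: yes

Group means [34.83, 50.29, 40.50, 40.71], grand mean 41.885
SSB = Σnᵢ(x̄ᵢ−x̄)² = 813.463; SSW = ΣΣ(x−x̄ᵢ)² = 565.190
MSB = 813.463/3 = 271.1545; MSW = 565.190/22 = 25.6905
F = MSB/MSW = 10.5547
df = (3, 22)
p-value (upper-tail) = 0.00017
At α=0.1: p < α → reject H₀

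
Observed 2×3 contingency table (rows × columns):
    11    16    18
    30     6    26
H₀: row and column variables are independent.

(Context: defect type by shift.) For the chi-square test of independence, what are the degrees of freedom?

df = (r−1)(c−1) = (2−1)·(3−1) = 2

degrees of freedom = 2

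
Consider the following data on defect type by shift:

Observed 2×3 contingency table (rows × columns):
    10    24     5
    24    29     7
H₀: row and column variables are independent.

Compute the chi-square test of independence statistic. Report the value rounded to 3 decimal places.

test statistic = 2.215

Row totals [39, 60], col totals [34, 53, 12], n=99
χ² = (10−13.39)²/13.39 + (24−20.88)²/20.88 + (5−4.73)²/4.73 + (24−20.61)²/20.61 + (29−32.12)²/32.12 + (7−7.27)²/7.27 = 2.2148
df = 2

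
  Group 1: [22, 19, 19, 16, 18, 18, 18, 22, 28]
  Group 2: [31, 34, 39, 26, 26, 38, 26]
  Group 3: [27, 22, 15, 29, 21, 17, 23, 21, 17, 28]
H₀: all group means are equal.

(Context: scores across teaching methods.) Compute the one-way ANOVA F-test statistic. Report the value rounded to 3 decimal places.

Group means [20.00, 31.43, 22.00], grand mean 23.846
SSB = Σnᵢ(x̄ᵢ−x̄)² = 569.670; SSW = ΣΣ(x−x̄ᵢ)² = 509.714
MSB = 569.670/2 = 284.8352; MSW = 509.714/23 = 22.1615
F = MSB/MSW = 12.8527
df = (2, 23)

test statistic = 12.853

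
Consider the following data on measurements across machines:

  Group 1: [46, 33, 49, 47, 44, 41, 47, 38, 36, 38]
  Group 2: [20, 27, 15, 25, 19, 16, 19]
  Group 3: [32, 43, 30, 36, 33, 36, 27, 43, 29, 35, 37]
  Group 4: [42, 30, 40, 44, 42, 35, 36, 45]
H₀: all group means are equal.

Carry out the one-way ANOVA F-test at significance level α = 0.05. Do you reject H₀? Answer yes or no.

Group means [41.90, 20.14, 34.64, 39.25], grand mean 34.861
SSB = Σnᵢ(x̄ᵢ−x̄)² = 2166.503; SSW = ΣΣ(x−x̄ᵢ)² = 841.803
MSB = 2166.503/3 = 722.1677; MSW = 841.803/32 = 26.3063
F = MSB/MSW = 27.4522
df = (3, 32)
p-value (upper-tail) = 0.00000
At α=0.05: p < α → reject H₀

reject H₀: yes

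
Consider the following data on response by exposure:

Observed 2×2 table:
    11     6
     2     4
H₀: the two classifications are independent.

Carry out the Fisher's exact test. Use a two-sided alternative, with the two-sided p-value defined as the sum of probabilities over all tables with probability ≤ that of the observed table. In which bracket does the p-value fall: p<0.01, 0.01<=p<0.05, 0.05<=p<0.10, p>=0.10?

p-value bracket: p>=0.10

Margins: r₁=17, r₂=6, c₁=13, c₂=10, n=23
p_obs = C(17,11)·C(6,2)/C(23,13); sum pmf over tables with pmf ≤ p_obs
p-value (two-sided) = 0.34129
→ bracket: p>=0.10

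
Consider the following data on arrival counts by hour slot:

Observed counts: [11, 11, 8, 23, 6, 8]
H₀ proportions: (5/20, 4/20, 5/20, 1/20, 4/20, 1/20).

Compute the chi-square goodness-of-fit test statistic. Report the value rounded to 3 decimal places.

n = 67; E_i = n·p_i = [16.75, 13.40, 16.75, 3.35, 13.40, 3.35]
χ² = (11−16.75)²/16.75 + (11−13.40)²/13.40 + (8−16.75)²/16.75 + (23−3.35)²/3.35 + (6−13.40)²/13.40 + (8−3.35)²/3.35 = 132.7761
df = 5

test statistic = 132.776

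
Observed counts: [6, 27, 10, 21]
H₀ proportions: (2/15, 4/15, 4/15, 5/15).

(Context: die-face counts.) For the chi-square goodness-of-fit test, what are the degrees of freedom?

df = k − 1 = 4 − 1 = 3

degrees of freedom = 3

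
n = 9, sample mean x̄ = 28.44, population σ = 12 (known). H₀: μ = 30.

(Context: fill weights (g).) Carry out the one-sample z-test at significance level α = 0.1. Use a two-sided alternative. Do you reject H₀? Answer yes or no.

SE = σ/√n = 12/√9 = 4.0000
z = (x̄−μ₀)/SE = (28.44−30)/4.0000 = -0.3900
p-value (two-sided) = 0.69654
At α=0.1: p ≥ α → fail to reject H₀

reject H₀: no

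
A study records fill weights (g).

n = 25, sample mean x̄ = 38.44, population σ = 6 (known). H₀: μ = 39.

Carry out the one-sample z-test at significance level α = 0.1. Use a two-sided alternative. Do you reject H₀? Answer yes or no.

SE = σ/√n = 6/√25 = 1.2000
z = (x̄−μ₀)/SE = (38.44−39)/1.2000 = -0.4667
p-value (two-sided) = 0.64074
At α=0.1: p ≥ α → fail to reject H₀

reject H₀: no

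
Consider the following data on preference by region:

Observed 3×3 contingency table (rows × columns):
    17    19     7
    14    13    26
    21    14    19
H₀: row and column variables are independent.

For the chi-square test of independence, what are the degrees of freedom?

df = (r−1)(c−1) = (3−1)·(3−1) = 4

degrees of freedom = 4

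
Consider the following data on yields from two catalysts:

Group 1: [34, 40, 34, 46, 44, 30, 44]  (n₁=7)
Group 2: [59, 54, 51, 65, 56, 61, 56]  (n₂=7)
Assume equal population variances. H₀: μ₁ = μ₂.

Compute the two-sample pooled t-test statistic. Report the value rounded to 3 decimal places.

x̄₁=38.857, s₁=6.203, n₁=7
x̄₂=57.429, s₂=4.650, n₂=7
s_p² = [6·6.203² + 6·4.650²]/12 = 30.0476
SE = √(s_p²·(1/7+1/7)) = 2.9300
t = (38.857−57.429)/2.9300 = -6.3383
df = 12

test statistic = -6.338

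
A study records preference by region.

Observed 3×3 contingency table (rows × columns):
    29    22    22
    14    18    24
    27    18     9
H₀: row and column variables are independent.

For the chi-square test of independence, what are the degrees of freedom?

df = (r−1)(c−1) = (3−1)·(3−1) = 4

degrees of freedom = 4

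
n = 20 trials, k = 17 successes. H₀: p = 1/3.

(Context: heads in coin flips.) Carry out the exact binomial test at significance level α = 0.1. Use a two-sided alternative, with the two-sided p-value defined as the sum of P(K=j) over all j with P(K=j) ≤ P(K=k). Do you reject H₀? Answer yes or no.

Exact binomial: n=20, k=17, p₀=1/3=0.3333
P(X=j) = C(n,j)·p₀^j·(1−p₀)^(n−j); p = Σ P(X=j) over j with P(X=j) ≤ P(X=17)
p-value (two-sided) = 0.00000
At α=0.1: p < α → reject H₀

reject H₀: yes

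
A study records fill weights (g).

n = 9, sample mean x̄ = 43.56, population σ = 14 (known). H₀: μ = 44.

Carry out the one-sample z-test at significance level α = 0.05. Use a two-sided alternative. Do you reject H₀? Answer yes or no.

SE = σ/√n = 14/√9 = 4.6667
z = (x̄−μ₀)/SE = (43.56−44)/4.6667 = -0.0943
p-value (two-sided) = 0.92488
At α=0.05: p ≥ α → fail to reject H₀

reject H₀: no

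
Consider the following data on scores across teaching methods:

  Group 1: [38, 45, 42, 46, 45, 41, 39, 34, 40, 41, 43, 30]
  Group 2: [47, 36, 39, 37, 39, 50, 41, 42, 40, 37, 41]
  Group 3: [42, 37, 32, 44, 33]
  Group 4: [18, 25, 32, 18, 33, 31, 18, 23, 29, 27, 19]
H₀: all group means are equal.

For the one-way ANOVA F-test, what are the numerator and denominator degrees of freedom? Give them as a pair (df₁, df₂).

degrees of freedom = [3, 35]

k = 4 groups, N = 39 total
df = (k−1, N−k) = (4−1, 39−4) = (3, 35)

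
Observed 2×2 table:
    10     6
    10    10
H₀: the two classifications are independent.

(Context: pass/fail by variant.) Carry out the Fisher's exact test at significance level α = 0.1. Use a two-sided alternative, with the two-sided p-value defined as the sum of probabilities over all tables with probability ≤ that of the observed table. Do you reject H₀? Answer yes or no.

reject H₀: no

Margins: r₁=16, r₂=20, c₁=20, c₂=16, n=36
p_obs = C(16,10)·C(20,10)/C(36,20); sum pmf over tables with pmf ≤ p_obs
p-value (two-sided) = 0.51522
At α=0.1: p ≥ α → fail to reject H₀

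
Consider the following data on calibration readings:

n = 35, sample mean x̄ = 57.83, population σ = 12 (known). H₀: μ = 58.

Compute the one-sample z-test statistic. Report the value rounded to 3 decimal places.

SE = σ/√n = 12/√35 = 2.0284
z = (x̄−μ₀)/SE = (57.83−58)/2.0284 = -0.0838

test statistic = -0.084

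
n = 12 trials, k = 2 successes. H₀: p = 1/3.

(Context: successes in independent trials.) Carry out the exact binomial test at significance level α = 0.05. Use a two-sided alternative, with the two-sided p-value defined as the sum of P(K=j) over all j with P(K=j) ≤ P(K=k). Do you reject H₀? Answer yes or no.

Exact binomial: n=12, k=2, p₀=1/3=0.3333
P(X=j) = C(n,j)·p₀^j·(1−p₀)^(n−j); p = Σ P(X=j) over j with P(X=j) ≤ P(X=2)
p-value (two-sided) = 0.35885
At α=0.05: p ≥ α → fail to reject H₀

reject H₀: no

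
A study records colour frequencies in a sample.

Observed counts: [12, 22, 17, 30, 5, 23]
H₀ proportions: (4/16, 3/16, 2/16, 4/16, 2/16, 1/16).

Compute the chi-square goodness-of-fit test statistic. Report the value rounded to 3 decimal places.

n = 109; E_i = n·p_i = [27.25, 20.44, 13.62, 27.25, 13.62, 6.81]
χ² = (12−27.25)²/27.25 + (22−20.44)²/20.44 + (17−13.62)²/13.62 + (30−27.25)²/27.25 + (5−13.62)²/13.62 + (23−6.81)²/6.81 = 53.6911
df = 5

test statistic = 53.691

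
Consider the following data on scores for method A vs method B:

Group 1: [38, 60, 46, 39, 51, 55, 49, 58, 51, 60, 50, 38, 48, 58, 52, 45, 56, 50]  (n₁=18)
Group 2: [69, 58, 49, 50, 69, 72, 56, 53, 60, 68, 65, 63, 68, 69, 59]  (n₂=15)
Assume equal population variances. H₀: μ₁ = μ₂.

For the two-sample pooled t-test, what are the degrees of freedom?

df = n₁ + n₂ − 2 = 18 + 15 − 2 = 31

degrees of freedom = 31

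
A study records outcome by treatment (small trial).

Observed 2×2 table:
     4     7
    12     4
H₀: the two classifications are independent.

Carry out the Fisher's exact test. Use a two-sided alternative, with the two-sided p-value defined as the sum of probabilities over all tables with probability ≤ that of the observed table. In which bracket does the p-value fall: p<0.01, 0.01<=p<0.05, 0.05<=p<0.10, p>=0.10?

Margins: r₁=11, r₂=16, c₁=16, c₂=11, n=27
p_obs = C(11,4)·C(16,12)/C(27,16); sum pmf over tables with pmf ≤ p_obs
p-value (two-sided) = 0.06076
→ bracket: 0.05<=p<0.10

p-value bracket: 0.05<=p<0.10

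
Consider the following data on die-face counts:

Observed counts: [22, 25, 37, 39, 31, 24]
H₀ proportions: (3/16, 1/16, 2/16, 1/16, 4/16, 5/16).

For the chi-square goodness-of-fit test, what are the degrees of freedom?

degrees of freedom = 5

df = k − 1 = 6 − 1 = 5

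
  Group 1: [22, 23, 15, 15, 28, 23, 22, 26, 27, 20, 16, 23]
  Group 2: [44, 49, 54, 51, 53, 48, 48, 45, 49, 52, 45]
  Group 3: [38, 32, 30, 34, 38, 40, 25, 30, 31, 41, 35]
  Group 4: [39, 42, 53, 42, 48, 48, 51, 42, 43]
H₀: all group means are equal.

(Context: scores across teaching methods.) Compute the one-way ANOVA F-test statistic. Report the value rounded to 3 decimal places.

Group means [21.67, 48.91, 34.00, 45.33], grand mean 36.744
SSB = Σnᵢ(x̄ᵢ−x̄)² = 5102.610; SSW = ΣΣ(x−x̄ᵢ)² = 757.576
MSB = 5102.610/3 = 1700.8701; MSW = 757.576/39 = 19.4250
F = MSB/MSW = 87.5608
df = (3, 39)

test statistic = 87.561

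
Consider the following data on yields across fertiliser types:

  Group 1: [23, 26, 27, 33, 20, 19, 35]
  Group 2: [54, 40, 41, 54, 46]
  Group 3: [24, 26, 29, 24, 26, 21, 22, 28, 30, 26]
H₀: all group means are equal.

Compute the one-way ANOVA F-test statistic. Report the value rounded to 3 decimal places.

test statistic = 33.944

Group means [26.14, 47.00, 25.60], grand mean 30.636
SSB = Σnᵢ(x̄ᵢ−x̄)² = 1733.834; SSW = ΣΣ(x−x̄ᵢ)² = 485.257
MSB = 1733.834/2 = 866.9169; MSW = 485.257/19 = 25.5398
F = MSB/MSW = 33.9437
df = (2, 19)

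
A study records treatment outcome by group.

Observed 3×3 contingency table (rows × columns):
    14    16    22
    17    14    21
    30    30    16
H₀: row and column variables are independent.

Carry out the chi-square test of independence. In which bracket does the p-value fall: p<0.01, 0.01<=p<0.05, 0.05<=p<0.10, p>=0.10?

p-value bracket: 0.05<=p<0.10

Row totals [52, 52, 76], col totals [61, 60, 59], n=180
χ² = (14−17.62)²/17.62 + (16−17.33)²/17.33 + (22−17.04)²/17.04 + (17−17.62)²/17.62 + (14−17.33)²/17.33 + (21−17.04)²/17.04 + (30−25.76)²/25.76 + (30−25.33)²/25.33 + (16−24.91)²/24.91 = 8.6156
df = 4
p-value (upper-tail) = 0.07146
→ bracket: 0.05<=p<0.10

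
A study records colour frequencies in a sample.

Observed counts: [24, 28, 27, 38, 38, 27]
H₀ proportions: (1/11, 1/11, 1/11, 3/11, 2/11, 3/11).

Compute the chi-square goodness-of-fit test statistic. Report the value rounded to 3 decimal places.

n = 182; E_i = n·p_i = [16.55, 16.55, 16.55, 49.64, 33.09, 49.64]
χ² = (24−16.55)²/16.55 + (28−16.55)²/16.55 + (27−16.55)²/16.55 + (38−49.64)²/49.64 + (38−33.09)²/33.09 + (27−49.64)²/49.64 = 31.6740
df = 5

test statistic = 31.674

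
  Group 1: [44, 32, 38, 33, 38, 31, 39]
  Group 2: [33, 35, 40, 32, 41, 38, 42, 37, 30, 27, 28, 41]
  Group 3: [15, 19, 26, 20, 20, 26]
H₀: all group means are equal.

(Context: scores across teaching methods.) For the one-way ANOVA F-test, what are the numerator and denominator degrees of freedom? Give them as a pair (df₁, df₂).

k = 3 groups, N = 25 total
df = (k−1, N−k) = (3−1, 25−3) = (2, 22)

degrees of freedom = [2, 22]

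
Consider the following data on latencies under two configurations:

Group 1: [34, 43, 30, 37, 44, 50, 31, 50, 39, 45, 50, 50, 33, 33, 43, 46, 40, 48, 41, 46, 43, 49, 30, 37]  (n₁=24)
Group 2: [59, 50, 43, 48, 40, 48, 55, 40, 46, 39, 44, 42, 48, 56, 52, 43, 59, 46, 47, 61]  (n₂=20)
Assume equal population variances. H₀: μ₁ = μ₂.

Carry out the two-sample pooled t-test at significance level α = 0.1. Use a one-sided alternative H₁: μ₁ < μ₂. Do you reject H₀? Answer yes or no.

x̄₁=41.333, s₁=6.844, n₁=24
x̄₂=48.300, s₂=6.736, n₂=20
s_p² = [23·6.844² + 19·6.736²]/42 = 46.1794
SE = √(s_p²·(1/24+1/20)) = 2.0575
t = (41.333−48.300)/2.0575 = -3.3861
df = 42
p-value (one-sided, H₁ less) = 0.00077
At α=0.1: p < α → reject H₀

reject H₀: yes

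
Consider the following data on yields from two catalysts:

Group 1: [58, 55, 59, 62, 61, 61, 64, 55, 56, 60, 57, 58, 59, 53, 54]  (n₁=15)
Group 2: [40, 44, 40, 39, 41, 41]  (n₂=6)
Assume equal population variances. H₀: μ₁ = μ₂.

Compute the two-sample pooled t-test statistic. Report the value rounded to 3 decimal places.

test statistic = 12.557

x̄₁=58.133, s₁=3.159, n₁=15
x̄₂=40.833, s₂=1.722, n₂=6
s_p² = [14·3.159² + 5·1.722²]/19 = 8.1351
SE = √(s_p²·(1/15+1/6)) = 1.3777
t = (58.133−40.833)/1.3777 = 12.5567
df = 19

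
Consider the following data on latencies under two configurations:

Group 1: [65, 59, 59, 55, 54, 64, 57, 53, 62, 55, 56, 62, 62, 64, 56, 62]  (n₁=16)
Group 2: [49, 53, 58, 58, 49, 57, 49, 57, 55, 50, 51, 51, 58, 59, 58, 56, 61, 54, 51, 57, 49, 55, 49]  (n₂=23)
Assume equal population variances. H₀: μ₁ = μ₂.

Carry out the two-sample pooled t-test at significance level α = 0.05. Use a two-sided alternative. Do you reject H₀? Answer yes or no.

reject H₀: yes

x̄₁=59.062, s₁=3.974, n₁=16
x̄₂=54.087, s₂=3.930, n₂=23
s_p² = [15·3.974² + 22·3.930²]/37 = 15.5882
SE = √(s_p²·(1/16+1/23)) = 1.2853
t = (59.062−54.087)/1.2853 = 3.8711
df = 37
p-value (two-sided) = 0.00043
At α=0.05: p < α → reject H₀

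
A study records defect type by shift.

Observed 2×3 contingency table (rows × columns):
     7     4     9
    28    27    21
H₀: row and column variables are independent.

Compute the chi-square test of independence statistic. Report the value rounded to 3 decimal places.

test statistic = 2.725

Row totals [20, 76], col totals [35, 31, 30], n=96
χ² = (7−7.29)²/7.29 + (4−6.46)²/6.46 + (9−6.25)²/6.25 + (28−27.71)²/27.71 + (27−24.54)²/24.54 + (21−23.75)²/23.75 = 2.7252
df = 2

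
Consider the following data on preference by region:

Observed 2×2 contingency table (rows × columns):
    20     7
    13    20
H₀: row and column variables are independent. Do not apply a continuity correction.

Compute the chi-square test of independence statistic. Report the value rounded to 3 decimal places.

test statistic = 7.216

Row totals [27, 33], col totals [33, 27], n=60
χ² = (20−14.85)²/14.85 + (7−12.15)²/12.15 + (13−18.15)²/18.15 + (20−14.85)²/14.85 = 7.2163
df = 1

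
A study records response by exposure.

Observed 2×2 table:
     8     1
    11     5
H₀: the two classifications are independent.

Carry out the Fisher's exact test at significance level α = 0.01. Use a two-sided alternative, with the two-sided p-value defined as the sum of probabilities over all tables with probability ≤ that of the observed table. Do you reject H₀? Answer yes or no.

reject H₀: no

Margins: r₁=9, r₂=16, c₁=19, c₂=6, n=25
p_obs = C(9,8)·C(16,11)/C(25,19); sum pmf over tables with pmf ≤ p_obs
p-value (two-sided) = 0.36443
At α=0.01: p ≥ α → fail to reject H₀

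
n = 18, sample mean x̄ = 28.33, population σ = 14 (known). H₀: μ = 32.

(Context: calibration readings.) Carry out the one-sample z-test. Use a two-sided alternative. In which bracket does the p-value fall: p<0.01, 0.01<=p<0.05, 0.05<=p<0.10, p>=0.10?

p-value bracket: p>=0.10

SE = σ/√n = 14/√18 = 3.2998
z = (x̄−μ₀)/SE = (28.33−32)/3.2998 = -1.1122
p-value (two-sided) = 0.26606
→ bracket: p>=0.10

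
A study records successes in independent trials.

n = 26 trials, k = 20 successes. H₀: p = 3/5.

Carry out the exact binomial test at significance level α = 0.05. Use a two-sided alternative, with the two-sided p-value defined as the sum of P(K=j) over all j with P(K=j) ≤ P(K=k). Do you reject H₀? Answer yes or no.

reject H₀: no

Exact binomial: n=26, k=20, p₀=3/5=0.6000
P(X=j) = C(n,j)·p₀^j·(1−p₀)^(n−j); p = Σ P(X=j) over j with P(X=j) ≤ P(X=20)
p-value (two-sided) = 0.10764
At α=0.05: p ≥ α → fail to reject H₀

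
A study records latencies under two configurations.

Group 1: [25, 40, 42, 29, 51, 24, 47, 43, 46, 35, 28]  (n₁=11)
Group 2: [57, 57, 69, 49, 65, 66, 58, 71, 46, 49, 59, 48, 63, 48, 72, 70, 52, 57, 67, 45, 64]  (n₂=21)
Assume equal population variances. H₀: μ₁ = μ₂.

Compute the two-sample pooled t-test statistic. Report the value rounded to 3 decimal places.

x̄₁=37.273, s₁=9.530, n₁=11
x̄₂=58.667, s₂=8.918, n₂=21
s_p² = [10·9.530² + 20·8.918²]/30 = 83.2949
SE = √(s_p²·(1/11+1/21)) = 3.3969
t = (37.273−58.667)/3.3969 = -6.2981
df = 30

test statistic = -6.298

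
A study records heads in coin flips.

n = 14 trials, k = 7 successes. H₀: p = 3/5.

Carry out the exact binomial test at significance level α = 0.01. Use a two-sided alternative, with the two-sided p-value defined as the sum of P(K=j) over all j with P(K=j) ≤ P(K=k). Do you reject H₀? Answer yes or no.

Exact binomial: n=14, k=7, p₀=3/5=0.6000
P(X=j) = C(n,j)·p₀^j·(1−p₀)^(n−j); p = Σ P(X=j) over j with P(X=j) ≤ P(X=7)
p-value (two-sided) = 0.58680
At α=0.01: p ≥ α → fail to reject H₀

reject H₀: no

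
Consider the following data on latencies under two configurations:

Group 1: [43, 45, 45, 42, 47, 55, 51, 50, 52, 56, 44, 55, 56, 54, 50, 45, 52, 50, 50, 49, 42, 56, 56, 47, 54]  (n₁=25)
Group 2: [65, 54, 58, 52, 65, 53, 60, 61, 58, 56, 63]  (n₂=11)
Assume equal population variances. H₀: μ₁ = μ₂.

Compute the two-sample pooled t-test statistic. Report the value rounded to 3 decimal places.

test statistic = -5.163

x̄₁=49.840, s₁=4.749, n₁=25
x̄₂=58.636, s₂=4.610, n₂=11
s_p² = [24·4.749² + 10·4.610²]/34 = 22.1737
SE = √(s_p²·(1/25+1/11)) = 1.7037
t = (49.840−58.636)/1.7037 = -5.1630
df = 34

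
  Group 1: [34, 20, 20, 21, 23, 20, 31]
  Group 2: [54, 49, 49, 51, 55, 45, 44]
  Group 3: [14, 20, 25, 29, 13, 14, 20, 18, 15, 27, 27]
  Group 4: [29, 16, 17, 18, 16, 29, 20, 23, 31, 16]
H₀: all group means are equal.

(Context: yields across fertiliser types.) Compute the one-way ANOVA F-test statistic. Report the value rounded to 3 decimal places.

test statistic = 46.077

Group means [24.14, 49.57, 20.18, 21.50], grand mean 27.229
SSB = Σnᵢ(x̄ᵢ−x̄)² = 4435.464; SSW = ΣΣ(x−x̄ᵢ)² = 994.708
MSB = 4435.464/3 = 1478.4879; MSW = 994.708/31 = 32.0873
F = MSB/MSW = 46.0770
df = (3, 31)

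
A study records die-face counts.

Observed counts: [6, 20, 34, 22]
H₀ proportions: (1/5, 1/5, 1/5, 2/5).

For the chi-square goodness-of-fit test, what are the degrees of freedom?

df = k − 1 = 4 − 1 = 3

degrees of freedom = 3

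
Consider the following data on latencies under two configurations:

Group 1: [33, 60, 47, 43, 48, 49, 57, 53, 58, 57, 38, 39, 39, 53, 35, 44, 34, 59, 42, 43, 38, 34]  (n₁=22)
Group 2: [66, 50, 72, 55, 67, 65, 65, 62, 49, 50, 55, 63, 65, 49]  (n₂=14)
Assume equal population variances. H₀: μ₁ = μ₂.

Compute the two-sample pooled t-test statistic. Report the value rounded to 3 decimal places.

x̄₁=45.591, s₁=9.001, n₁=22
x̄₂=59.500, s₂=7.872, n₂=14
s_p² = [21·9.001² + 13·7.872²]/34 = 73.7299
SE = √(s_p²·(1/22+1/14)) = 2.9356
t = (45.591−59.500)/2.9356 = -4.7381
df = 34

test statistic = -4.738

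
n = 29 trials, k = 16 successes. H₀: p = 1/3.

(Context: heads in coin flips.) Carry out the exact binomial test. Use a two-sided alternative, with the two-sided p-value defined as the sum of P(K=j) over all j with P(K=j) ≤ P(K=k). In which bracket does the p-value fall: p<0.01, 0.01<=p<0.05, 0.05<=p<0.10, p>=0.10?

Exact binomial: n=29, k=16, p₀=1/3=0.3333
P(X=j) = C(n,j)·p₀^j·(1−p₀)^(n−j); p = Σ P(X=j) over j with P(X=j) ≤ P(X=16)
p-value (two-sided) = 0.01711
→ bracket: 0.01<=p<0.05

p-value bracket: 0.01<=p<0.05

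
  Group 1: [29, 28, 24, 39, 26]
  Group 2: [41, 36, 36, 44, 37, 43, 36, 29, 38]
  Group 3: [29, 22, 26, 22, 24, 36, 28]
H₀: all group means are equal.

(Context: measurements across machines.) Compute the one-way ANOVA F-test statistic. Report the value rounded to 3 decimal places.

test statistic = 10.853

Group means [29.20, 37.78, 26.71], grand mean 32.048
SSB = Σnᵢ(x̄ᵢ−x̄)² = 535.168; SSW = ΣΣ(x−x̄ᵢ)² = 443.784
MSB = 535.168/2 = 267.5841; MSW = 443.784/18 = 24.6547
F = MSB/MSW = 10.8533
df = (2, 18)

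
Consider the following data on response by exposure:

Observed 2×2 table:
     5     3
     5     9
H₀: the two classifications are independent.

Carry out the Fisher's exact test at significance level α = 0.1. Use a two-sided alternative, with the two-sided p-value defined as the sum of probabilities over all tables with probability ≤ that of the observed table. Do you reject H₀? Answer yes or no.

Margins: r₁=8, r₂=14, c₁=10, c₂=12, n=22
p_obs = C(8,5)·C(14,5)/C(22,10); sum pmf over tables with pmf ≤ p_obs
p-value (two-sided) = 0.37771
At α=0.1: p ≥ α → fail to reject H₀

reject H₀: no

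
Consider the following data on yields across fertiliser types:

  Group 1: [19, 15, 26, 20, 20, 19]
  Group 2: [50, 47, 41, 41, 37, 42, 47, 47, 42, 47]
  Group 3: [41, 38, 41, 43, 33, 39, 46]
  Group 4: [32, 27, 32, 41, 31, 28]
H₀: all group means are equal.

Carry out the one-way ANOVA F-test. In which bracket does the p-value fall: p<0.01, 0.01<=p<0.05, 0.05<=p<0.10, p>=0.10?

Group means [19.83, 44.10, 40.14, 31.83], grand mean 35.586
SSB = Σnᵢ(x̄ᵢ−x̄)² = 2443.611; SSW = ΣΣ(x−x̄ᵢ)² = 433.424
MSB = 2443.611/3 = 814.5369; MSW = 433.424/25 = 17.3370
F = MSB/MSW = 46.9827
df = (3, 25)
p-value (upper-tail) = 0.00000
→ bracket: p<0.01

p-value bracket: p<0.01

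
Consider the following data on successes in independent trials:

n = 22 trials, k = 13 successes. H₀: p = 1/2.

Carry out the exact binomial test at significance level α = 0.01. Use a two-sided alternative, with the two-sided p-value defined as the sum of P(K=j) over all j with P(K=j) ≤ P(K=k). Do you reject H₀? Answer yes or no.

Exact binomial: n=22, k=13, p₀=1/2=0.5000
P(X=j) = C(n,j)·p₀^j·(1−p₀)^(n−j); p = Σ P(X=j) over j with P(X=j) ≤ P(X=13)
p-value (two-sided) = 0.52347
At α=0.01: p ≥ α → fail to reject H₀

reject H₀: no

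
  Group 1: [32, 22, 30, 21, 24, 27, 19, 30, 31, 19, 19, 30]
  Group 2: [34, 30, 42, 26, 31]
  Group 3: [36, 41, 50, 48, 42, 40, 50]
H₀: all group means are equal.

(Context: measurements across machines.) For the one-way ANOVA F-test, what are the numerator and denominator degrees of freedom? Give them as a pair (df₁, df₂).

k = 3 groups, N = 24 total
df = (k−1, N−k) = (3−1, 24−3) = (2, 21)

degrees of freedom = [2, 21]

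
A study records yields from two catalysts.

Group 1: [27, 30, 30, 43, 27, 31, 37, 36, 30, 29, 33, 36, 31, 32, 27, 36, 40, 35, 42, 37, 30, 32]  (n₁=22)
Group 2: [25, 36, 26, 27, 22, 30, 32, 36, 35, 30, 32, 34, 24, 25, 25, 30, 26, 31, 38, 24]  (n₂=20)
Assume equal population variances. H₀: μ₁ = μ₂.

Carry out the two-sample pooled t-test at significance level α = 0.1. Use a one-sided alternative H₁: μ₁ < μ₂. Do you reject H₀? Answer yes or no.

x̄₁=33.227, s₁=4.690, n₁=22
x̄₂=29.400, s₂=4.762, n₂=20
s_p² = [21·4.690² + 19·4.762²]/40 = 22.3166
SE = √(s_p²·(1/22+1/20)) = 1.4595
t = (33.227−29.400)/1.4595 = 2.6223
df = 40
p-value (one-sided, H₁ less) = 0.99385
At α=0.1: p ≥ α → fail to reject H₀

reject H₀: no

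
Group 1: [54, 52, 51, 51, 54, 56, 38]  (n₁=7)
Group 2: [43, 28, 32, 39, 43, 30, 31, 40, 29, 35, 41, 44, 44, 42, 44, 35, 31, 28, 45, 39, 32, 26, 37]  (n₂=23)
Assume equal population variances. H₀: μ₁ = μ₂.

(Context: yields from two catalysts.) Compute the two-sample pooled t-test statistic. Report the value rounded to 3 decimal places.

x̄₁=50.857, s₁=5.956, n₁=7
x̄₂=36.435, s₂=6.251, n₂=23
s_p² = [6·5.956² + 22·6.251²]/28 = 38.3039
SE = √(s_p²·(1/7+1/23)) = 2.6716
t = (50.857−36.435)/2.6716 = 5.3984
df = 28

test statistic = 5.398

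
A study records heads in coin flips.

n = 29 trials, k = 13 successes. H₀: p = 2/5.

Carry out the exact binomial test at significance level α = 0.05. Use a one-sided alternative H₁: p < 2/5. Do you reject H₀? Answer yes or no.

Exact binomial: n=29, k=13, p₀=2/5=0.4000
P(X≤13) from Σ C(n,i)·p₀^i·(1−p₀)^(n−i)
p-value (one-sided, H₁ less) = 0.76590
At α=0.05: p ≥ α → fail to reject H₀

reject H₀: no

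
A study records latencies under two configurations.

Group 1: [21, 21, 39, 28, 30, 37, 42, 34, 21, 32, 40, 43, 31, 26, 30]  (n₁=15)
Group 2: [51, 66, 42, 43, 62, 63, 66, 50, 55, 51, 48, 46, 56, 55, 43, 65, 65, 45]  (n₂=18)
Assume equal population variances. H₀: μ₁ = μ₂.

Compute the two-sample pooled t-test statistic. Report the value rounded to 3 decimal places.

test statistic = -7.823

x̄₁=31.667, s₁=7.490, n₁=15
x̄₂=54.000, s₂=8.684, n₂=18
s_p² = [14·7.490² + 17·8.684²]/31 = 66.6882
SE = √(s_p²·(1/15+1/18)) = 2.8550
t = (31.667−54.000)/2.8550 = -7.8227
df = 31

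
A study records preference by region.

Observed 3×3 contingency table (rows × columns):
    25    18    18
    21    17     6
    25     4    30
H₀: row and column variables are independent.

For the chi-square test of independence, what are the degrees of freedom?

degrees of freedom = 4

df = (r−1)(c−1) = (3−1)·(3−1) = 4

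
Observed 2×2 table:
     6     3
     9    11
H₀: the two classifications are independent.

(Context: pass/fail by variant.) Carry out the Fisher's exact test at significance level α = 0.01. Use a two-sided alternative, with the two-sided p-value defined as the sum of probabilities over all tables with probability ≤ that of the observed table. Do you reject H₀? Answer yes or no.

reject H₀: no

Margins: r₁=9, r₂=20, c₁=15, c₂=14, n=29
p_obs = C(9,6)·C(20,9)/C(29,15); sum pmf over tables with pmf ≤ p_obs
p-value (two-sided) = 0.42699
At α=0.01: p ≥ α → fail to reject H₀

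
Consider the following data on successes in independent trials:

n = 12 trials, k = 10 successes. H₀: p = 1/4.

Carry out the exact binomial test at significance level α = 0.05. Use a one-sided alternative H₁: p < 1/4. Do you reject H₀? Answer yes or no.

reject H₀: no

Exact binomial: n=12, k=10, p₀=1/4=0.2500
P(X≤10) from Σ C(n,i)·p₀^i·(1−p₀)^(n−i)
p-value (one-sided, H₁ less) = 1.00000
At α=0.05: p ≥ α → fail to reject H₀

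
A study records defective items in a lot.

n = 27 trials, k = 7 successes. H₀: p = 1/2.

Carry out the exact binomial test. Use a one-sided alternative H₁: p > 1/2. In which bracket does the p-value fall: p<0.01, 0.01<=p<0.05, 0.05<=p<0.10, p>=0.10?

Exact binomial: n=27, k=7, p₀=1/2=0.5000
P(X≥7) from Σ C(n,i)·p₀^i·(1−p₀)^(n−i)
p-value (one-sided, H₁ greater) = 0.99704
→ bracket: p>=0.10

p-value bracket: p>=0.10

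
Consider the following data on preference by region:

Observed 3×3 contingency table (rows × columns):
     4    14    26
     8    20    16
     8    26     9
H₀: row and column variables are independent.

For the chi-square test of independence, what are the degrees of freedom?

degrees of freedom = 4

df = (r−1)(c−1) = (3−1)·(3−1) = 4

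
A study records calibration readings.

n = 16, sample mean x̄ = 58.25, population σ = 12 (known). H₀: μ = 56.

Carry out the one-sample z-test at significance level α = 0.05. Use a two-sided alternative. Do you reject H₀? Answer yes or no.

SE = σ/√n = 12/√16 = 3.0000
z = (x̄−μ₀)/SE = (58.25−56)/3.0000 = 0.7500
p-value (two-sided) = 0.45325
At α=0.05: p ≥ α → fail to reject H₀

reject H₀: no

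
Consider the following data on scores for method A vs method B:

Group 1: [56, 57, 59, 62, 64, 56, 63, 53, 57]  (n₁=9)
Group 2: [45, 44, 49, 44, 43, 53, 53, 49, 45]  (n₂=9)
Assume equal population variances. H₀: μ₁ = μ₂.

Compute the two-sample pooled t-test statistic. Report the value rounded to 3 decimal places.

x̄₁=58.556, s₁=3.712, n₁=9
x̄₂=47.222, s₂=3.898, n₂=9
s_p² = [8·3.712² + 8·3.898²]/16 = 14.4861
SE = √(s_p²·(1/9+1/9)) = 1.7942
t = (58.556−47.222)/1.7942 = 6.3167
df = 16

test statistic = 6.317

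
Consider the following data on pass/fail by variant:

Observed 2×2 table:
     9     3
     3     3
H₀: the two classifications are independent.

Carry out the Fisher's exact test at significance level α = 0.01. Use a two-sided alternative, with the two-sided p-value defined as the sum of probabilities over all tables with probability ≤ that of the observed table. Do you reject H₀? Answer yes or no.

Margins: r₁=12, r₂=6, c₁=12, c₂=6, n=18
p_obs = C(12,9)·C(6,3)/C(18,12); sum pmf over tables with pmf ≤ p_obs
p-value (two-sided) = 0.34405
At α=0.01: p ≥ α → fail to reject H₀

reject H₀: no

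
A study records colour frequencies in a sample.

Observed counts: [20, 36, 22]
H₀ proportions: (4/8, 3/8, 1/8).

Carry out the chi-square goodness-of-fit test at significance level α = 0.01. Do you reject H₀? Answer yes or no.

n = 78; E_i = n·p_i = [39.00, 29.25, 9.75]
χ² = (20−39.00)²/39.00 + (36−29.25)²/29.25 + (22−9.75)²/9.75 = 26.2051
df = 2
p-value (upper-tail) = 0.00000
At α=0.01: p < α → reject H₀

reject H₀: yes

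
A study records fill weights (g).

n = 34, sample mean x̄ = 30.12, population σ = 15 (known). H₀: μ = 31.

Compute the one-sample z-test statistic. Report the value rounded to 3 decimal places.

test statistic = -0.342

SE = σ/√n = 15/√34 = 2.5725
z = (x̄−μ₀)/SE = (30.12−31)/2.5725 = -0.3421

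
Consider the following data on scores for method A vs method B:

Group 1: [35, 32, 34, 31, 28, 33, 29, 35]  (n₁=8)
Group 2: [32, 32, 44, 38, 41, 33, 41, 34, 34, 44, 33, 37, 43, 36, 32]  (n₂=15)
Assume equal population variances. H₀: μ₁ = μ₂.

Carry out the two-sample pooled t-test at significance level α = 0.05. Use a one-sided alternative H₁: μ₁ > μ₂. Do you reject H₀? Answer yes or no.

reject H₀: no

x̄₁=32.125, s₁=2.642, n₁=8
x̄₂=36.933, s₂=4.574, n₂=15
s_p² = [7·2.642² + 14·4.574²]/21 = 16.2766
SE = √(s_p²·(1/8+1/15)) = 1.7663
t = (32.125−36.933)/1.7663 = -2.7223
df = 21
p-value (one-sided, H₁ greater) = 0.99362
At α=0.05: p ≥ α → fail to reject H₀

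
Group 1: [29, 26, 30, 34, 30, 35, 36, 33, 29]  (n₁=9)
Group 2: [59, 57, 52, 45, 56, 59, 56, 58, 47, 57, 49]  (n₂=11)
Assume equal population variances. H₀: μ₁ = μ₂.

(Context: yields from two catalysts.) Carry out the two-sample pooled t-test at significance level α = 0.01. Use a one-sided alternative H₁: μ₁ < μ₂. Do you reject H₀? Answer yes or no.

reject H₀: yes

x̄₁=31.333, s₁=3.317, n₁=9
x̄₂=54.091, s₂=5.009, n₂=11
s_p² = [8·3.317² + 10·5.009²]/18 = 18.8283
SE = √(s_p²·(1/9+1/11)) = 1.9503
t = (31.333−54.091)/1.9503 = -11.6687
df = 18
p-value (one-sided, H₁ less) = 0.00000
At α=0.01: p < α → reject H₀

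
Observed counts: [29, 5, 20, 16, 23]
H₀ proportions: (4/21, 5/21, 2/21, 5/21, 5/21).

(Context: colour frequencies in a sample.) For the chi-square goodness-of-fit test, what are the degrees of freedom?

degrees of freedom = 4

df = k − 1 = 5 − 1 = 4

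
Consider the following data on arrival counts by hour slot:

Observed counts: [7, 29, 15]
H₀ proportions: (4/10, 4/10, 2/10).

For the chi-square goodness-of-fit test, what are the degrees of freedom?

df = k − 1 = 3 − 1 = 2

degrees of freedom = 2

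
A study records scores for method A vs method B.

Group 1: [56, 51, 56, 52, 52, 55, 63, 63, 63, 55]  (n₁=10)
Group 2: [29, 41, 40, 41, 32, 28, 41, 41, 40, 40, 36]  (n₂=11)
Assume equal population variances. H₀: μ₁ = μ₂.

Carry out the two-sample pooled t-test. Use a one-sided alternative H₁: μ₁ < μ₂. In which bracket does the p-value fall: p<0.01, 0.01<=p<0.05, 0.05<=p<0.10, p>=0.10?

x̄₁=56.600, s₁=4.742, n₁=10
x̄₂=37.182, s₂=5.115, n₂=11
s_p² = [9·4.742² + 10·5.115²]/19 = 24.4230
SE = √(s_p²·(1/10+1/11)) = 2.1593
t = (56.600−37.182)/2.1593 = 8.9928
df = 19
p-value (one-sided, H₁ less) = 1.00000
→ bracket: p>=0.10

p-value bracket: p>=0.10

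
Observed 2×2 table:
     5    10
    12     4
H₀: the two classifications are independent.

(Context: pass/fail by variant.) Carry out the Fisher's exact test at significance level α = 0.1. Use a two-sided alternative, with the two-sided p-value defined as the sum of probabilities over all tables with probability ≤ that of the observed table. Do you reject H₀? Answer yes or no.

Margins: r₁=15, r₂=16, c₁=17, c₂=14, n=31
p_obs = C(15,5)·C(16,12)/C(31,17); sum pmf over tables with pmf ≤ p_obs
p-value (two-sided) = 0.03195
At α=0.1: p < α → reject H₀

reject H₀: yes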